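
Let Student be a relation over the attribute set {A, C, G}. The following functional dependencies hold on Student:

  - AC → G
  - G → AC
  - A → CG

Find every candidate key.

A, G

{A}⁺: A→CG adds C, G → {A, C, G}.
{G}⁺: G→AC adds A, C → {A, C, G}.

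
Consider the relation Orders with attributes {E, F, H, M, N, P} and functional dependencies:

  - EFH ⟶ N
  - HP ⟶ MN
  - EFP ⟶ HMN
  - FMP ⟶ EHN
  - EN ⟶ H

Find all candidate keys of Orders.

(E, F, P); (F, H, P); (F, M, P)

Attributes F, P never appear on any right-hand side, so every candidate key must contain {F, P}.
{F, P}⁺ = {F, P}, which is not all of the schema, so we must add further attributes.
{E, F, P}⁺: EFP→HMN adds H, M, N → {E, F, H, M, N, P}. Minimal: {F, P}⁺ = {F, P}; {E, P}⁺ = {E, P}; {E, F}⁺ = {E, F} — none reach the full schema.
{F, H, P}⁺: HP→MN adds M, N; FMP→EHN adds E → {E, F, H, M, N, P}. Minimal: {H, P}⁺ = {H, M, N, P}; {F, P}⁺ = {F, P}; {F, H}⁺ = {F, H} — none reach the full schema.
{F, M, P}⁺: FMP→EHN adds E, H, N → {E, F, H, M, N, P}. Minimal: {M, P}⁺ = {M, P}; {F, P}⁺ = {F, P}; {F, M}⁺ = {F, M} — none reach the full schema.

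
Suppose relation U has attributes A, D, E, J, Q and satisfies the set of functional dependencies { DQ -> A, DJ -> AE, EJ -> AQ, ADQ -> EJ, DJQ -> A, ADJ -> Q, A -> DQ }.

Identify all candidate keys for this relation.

{A}⁺: A→DQ adds D, Q; ADQ→EJ adds E, J → {A, D, E, J, Q}.
{D, J}⁺: DJ→AE adds A, E; EJ→AQ adds Q → {A, D, E, J, Q}.
{D, Q}⁺: DQ→A adds A; ADQ→EJ adds E, J → {A, D, E, J, Q}.
{E, J}⁺: EJ→AQ adds A, Q; A→DQ adds D → {A, D, E, J, Q}.
Any other superkey contains one of these as a subset, so there are no further candidate keys.

(A); (D, J); (D, Q); (E, J)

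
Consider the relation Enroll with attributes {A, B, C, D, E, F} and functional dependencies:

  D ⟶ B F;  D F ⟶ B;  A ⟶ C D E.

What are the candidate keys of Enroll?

Attribute A never appears on the right-hand side of any dependency, so A must belong to every candidate key.
{A}⁺ = {A, B, C, D, E, F}, which is all of the schema, so {A} is the only candidate key.

(A)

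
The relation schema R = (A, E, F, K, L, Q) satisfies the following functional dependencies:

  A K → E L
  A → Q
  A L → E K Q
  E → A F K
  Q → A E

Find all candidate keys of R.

{A}⁺: A→Q adds Q; Q→AE adds E; E→AFK adds F, K; AK→EL adds L → {A, E, F, K, L, Q}.
{E}⁺: E→AFK adds A, F, K; AK→EL adds L; A→Q adds Q → {A, E, F, K, L, Q}.
{Q}⁺: Q→AE adds A, E; E→AFK adds F, K; AK→EL adds L → {A, E, F, K, L, Q}.
Any other superkey contains one of these as a subset, so there are no further candidate keys.

(A), (E), (Q)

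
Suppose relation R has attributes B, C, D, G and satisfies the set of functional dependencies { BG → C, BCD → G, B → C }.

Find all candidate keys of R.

BD

{B, D}⁺: B→C adds C; BCD→G adds G → {B, C, D, G}. Minimal: {D}⁺ = {D}; {B}⁺ = {B, C} — none reach the full schema.
No other minimal superkey exists.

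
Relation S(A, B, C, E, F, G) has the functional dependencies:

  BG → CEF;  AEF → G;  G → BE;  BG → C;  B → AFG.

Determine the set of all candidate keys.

{B}; {G}; {A, E, F}

{B}⁺: B→AFG adds A, F, G; BG→CEF adds C, E → {A, B, C, E, F, G}.
{G}⁺: G→BE adds B, E; BG→C adds C; B→AFG adds A, F → {A, B, C, E, F, G}.
{A, E, F}⁺: AEF→G adds G; G→BE adds B; BG→C adds C → {A, B, C, E, F, G}.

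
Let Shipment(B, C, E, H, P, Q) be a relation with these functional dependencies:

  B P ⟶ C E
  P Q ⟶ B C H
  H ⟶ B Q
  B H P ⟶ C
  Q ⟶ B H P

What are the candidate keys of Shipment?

{H}⁺: H→BQ adds B, Q; Q→BHP adds P; BP→CE adds C, E → {B, C, E, H, P, Q}.
{Q}⁺: Q→BHP adds B, H, P; BP→CE adds C, E → {B, C, E, H, P, Q}.
Any other superkey contains one of these as a subset, so there are no further candidate keys.

(H); (Q)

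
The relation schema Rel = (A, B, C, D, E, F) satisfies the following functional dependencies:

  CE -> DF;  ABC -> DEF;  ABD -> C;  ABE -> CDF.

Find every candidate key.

Attributes A, B never appear on any right-hand side, so every candidate key must contain {A, B}.
{A, B}⁺ = {A, B}, which is not all of the schema, so we must add further attributes.
{A, B, C}⁺: ABC→DEF adds D, E, F → {A, B, C, D, E, F}. Minimal: {B, C}⁺ = {B, C}; {A, C}⁺ = {A, C}; {A, B}⁺ = {A, B} — none reach the full schema.
{A, B, D}⁺: ABD→C adds C; ABC→DEF adds E, F → {A, B, C, D, E, F}. Minimal: {B, D}⁺ = {B, D}; {A, D}⁺ = {A, D}; {A, B}⁺ = {A, B} — none reach the full schema.
{A, B, E}⁺: ABE→CDF adds C, D, F → {A, B, C, D, E, F}. Minimal: {B, E}⁺ = {B, E}; {A, E}⁺ = {A, E}; {A, B}⁺ = {A, B} — none reach the full schema.

{A, B, C}, {A, B, D}, {A, B, E}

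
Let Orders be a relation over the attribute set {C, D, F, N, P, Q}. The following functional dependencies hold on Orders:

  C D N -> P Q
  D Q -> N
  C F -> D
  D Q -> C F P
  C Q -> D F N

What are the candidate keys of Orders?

{C, Q}⁺: CQ→DFN adds D, F, N; CDN→PQ adds P → {C, D, F, N, P, Q}. Minimal: {Q}⁺ = {Q}; {C}⁺ = {C} — none reach the full schema.
{D, Q}⁺: DQ→N adds N; DQ→CFP adds C, F, P → {C, D, F, N, P, Q}. Minimal: {Q}⁺ = {Q}; {D}⁺ = {D} — none reach the full schema.
{C, D, N}⁺: CDN→PQ adds P, Q; DQ→CFP adds F → {C, D, F, N, P, Q}. Minimal: {D, N}⁺ = {D, N}; {C, N}⁺ = {C, N}; {C, D}⁺ = {C, D} — none reach the full schema.
{C, F, N}⁺: CF→D adds D; CDN→PQ adds P, Q → {C, D, F, N, P, Q}. Minimal: {F, N}⁺ = {F, N}; {C, N}⁺ = {C, N}; {C, F}⁺ = {C, D, F} — none reach the full schema.
Any other superkey contains one of these as a subset, so there are no further candidate keys.

(C, Q), (D, Q), (C, D, N), (C, F, N)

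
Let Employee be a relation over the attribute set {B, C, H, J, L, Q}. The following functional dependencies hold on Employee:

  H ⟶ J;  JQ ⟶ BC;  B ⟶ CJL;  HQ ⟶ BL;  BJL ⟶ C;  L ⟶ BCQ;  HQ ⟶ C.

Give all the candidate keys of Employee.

{B, H}, {H, L}, {H, Q}

Attribute H never appears on the right-hand side of any dependency, so H must belong to every candidate key.
{H}⁺ = {H, J}, which is not all of the schema, so we must add further attributes.
{B, H}⁺: H→J adds J; B→CJL adds C, L; L→BCQ adds Q → {B, C, H, J, L, Q}. Minimal: {H}⁺ = {H, J}; {B}⁺ = {B, C, J, L, Q} — none reach the full schema.
{H, L}⁺: H→J adds J; L→BCQ adds B, C, Q → {B, C, H, J, L, Q}. Minimal: {L}⁺ = {B, C, J, L, Q}; {H}⁺ = {H, J} — none reach the full schema.
{H, Q}⁺: H→J adds J; JQ→BC adds B, C; B→CJL adds L → {B, C, H, J, L, Q}. Minimal: {Q}⁺ = {Q}; {H}⁺ = {H, J} — none reach the full schema.
Any other superkey contains one of these as a subset, so there are no further candidate keys.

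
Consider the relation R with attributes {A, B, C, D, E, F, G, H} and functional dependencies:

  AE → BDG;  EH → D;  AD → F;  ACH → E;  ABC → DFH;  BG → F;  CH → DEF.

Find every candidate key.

{A, B, C}⁺: ABC→DFH adds D, F, H; CH→DEF adds E; AE→BDG adds G → {A, B, C, D, E, F, G, H}. Minimal: {B, C}⁺ = {B, C}; {A, C}⁺ = {A, C}; {A, B}⁺ = {A, B} — none reach the full schema.
{A, C, E}⁺: AE→BDG adds B, D, G; AD→F adds F; ABC→DFH adds H → {A, B, C, D, E, F, G, H}. Minimal: {C, E}⁺ = {C, E}; {A, E}⁺ = {A, B, D, E, F, G}; {A, C}⁺ = {A, C} — none reach the full schema.
{A, C, H}⁺: ACH→E adds E; CH→DEF adds D, F; AE→BDG adds B, G → {A, B, C, D, E, F, G, H}. Minimal: {C, H}⁺ = {C, D, E, F, H}; {A, H}⁺ = {A, H}; {A, C}⁺ = {A, C} — none reach the full schema.
Any other superkey contains one of these as a subset, so there are no further candidate keys.

ABC; ACE; ACH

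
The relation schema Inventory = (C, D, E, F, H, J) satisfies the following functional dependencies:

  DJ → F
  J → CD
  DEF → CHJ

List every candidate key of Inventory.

(E, J), (D, E, F)

{E, J}⁺: J→CD adds C, D; DJ→F adds F; DEF→CHJ adds H → {C, D, E, F, H, J}. Minimal: {J}⁺ = {C, D, F, J}; {E}⁺ = {E} — none reach the full schema.
{D, E, F}⁺: DEF→CHJ adds C, H, J → {C, D, E, F, H, J}. Minimal: {E, F}⁺ = {E, F}; {D, F}⁺ = {D, F}; {D, E}⁺ = {D, E} — none reach the full schema.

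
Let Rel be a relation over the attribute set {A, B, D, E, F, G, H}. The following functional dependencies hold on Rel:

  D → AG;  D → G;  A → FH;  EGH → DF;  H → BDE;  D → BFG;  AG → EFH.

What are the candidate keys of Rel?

{A}, {D}, {H}

{A}⁺: A→FH adds F, H; H→BDE adds B, D, E; D→BFG adds G → {A, B, D, E, F, G, H}.
{D}⁺: D→AG adds A, G; A→FH adds F, H; H→BDE adds B, E → {A, B, D, E, F, G, H}.
{H}⁺: H→BDE adds B, D, E; D→BFG adds F, G; D→AG adds A → {A, B, D, E, F, G, H}.
Any other superkey contains one of these as a subset, so there are no further candidate keys.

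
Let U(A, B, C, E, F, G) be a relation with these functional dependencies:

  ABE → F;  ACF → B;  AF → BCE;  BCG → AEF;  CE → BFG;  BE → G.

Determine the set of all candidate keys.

{A, F}⁺: AF→BCE adds B, C, E; CE→BFG adds G → {A, B, C, E, F, G}.
{C, E}⁺: CE→BFG adds B, F, G; BCG→AEF adds A → {A, B, C, E, F, G}.
{A, B, E}⁺: ABE→F adds F; AF→BCE adds C; CE→BFG adds G → {A, B, C, E, F, G}.
{B, C, G}⁺: BCG→AEF adds A, E, F → {A, B, C, E, F, G}.

{A, F}, {C, E}, {A, B, E}, {B, C, G}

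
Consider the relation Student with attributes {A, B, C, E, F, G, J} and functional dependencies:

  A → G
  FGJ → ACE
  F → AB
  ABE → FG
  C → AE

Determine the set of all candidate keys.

Attribute J never appears on the right-hand side of any dependency, so J must belong to every candidate key.
{J}⁺ = {J}, which is not all of the schema, so we must add further attributes.
{F, J}⁺: F→AB adds A, B; A→G adds G; FGJ→ACE adds C, E → {A, B, C, E, F, G, J}. Minimal: {J}⁺ = {J}; {F}⁺ = {A, B, F, G} — none reach the full schema.
{B, C, J}⁺: C→AE adds A, E; A→G adds G; ABE→FG adds F → {A, B, C, E, F, G, J}. Minimal: {C, J}⁺ = {A, C, E, G, J}; {B, J}⁺ = {B, J}; {B, C}⁺ = {A, B, C, E, F, G} — none reach the full schema.
{A, B, E, J}⁺: A→G adds G; ABE→FG adds F; FGJ→ACE adds C → {A, B, C, E, F, G, J}. Minimal: {B, E, J}⁺ = {B, E, J}; {A, E, J}⁺ = {A, E, G, J}; {A, B, J}⁺ = {A, B, G, J}; … — none reach the full schema.
Any other superkey contains one of these as a subset, so there are no further candidate keys.

(F, J), (B, C, J), (A, B, E, J)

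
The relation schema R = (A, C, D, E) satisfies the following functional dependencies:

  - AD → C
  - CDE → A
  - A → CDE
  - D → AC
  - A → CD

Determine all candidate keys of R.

A, D

{A}⁺: A→CDE adds C, D, E → {A, C, D, E}.
{D}⁺: D→AC adds A, C; A→CDE adds E → {A, C, D, E}.
Any other superkey contains one of these as a subset, so there are no further candidate keys.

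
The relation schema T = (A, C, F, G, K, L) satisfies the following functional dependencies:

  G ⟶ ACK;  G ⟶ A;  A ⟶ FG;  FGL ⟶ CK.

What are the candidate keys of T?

(A, L), (G, L)

{A, L}⁺: A→FG adds F, G; FGL→CK adds C, K → {A, C, F, G, K, L}.
{G, L}⁺: G→ACK adds A, C, K; A→FG adds F → {A, C, F, G, K, L}.
Any other superkey contains one of these as a subset, so there are no further candidate keys.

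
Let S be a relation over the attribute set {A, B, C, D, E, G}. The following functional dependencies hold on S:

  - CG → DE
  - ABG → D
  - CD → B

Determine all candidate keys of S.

Attributes A, C, G never appear on any right-hand side, so every candidate key must contain {A, C, G}.
{A, C, G}⁺ = {A, B, C, D, E, G}, which is all of the schema, so {A, C, G} is the only candidate key.

{A, C, G}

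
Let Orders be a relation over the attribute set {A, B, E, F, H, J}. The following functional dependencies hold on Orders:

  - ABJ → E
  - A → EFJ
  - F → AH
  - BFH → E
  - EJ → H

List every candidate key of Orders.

Attribute B never appears on the right-hand side of any dependency, so B must belong to every candidate key.
{B}⁺ = {B}, which is not all of the schema, so we must add further attributes.
{A, B}⁺: A→EFJ adds E, F, J; F→AH adds H → {A, B, E, F, H, J}.
{B, F}⁺: F→AH adds A, H; BFH→E adds E; A→EFJ adds J → {A, B, E, F, H, J}.
Any other superkey contains one of these as a subset, so there are no further candidate keys.

{A, B}; {B, F}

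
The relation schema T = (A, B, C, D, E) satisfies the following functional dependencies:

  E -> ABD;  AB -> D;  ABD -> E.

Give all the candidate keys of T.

Attribute C never appears on the right-hand side of any dependency, so C must belong to every candidate key.
{C}⁺ = {C}, which is not all of the schema, so we must add further attributes.
{C, E}⁺: E→ABD adds A, B, D → {A, B, C, D, E}.
{A, B, C}⁺: AB→D adds D; ABD→E adds E → {A, B, C, D, E}.
Any other superkey contains one of these as a subset, so there are no further candidate keys.

(C, E), (A, B, C)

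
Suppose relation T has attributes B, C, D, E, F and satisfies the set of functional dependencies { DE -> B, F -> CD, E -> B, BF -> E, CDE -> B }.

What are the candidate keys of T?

Attribute F never appears on the right-hand side of any dependency, so F must belong to every candidate key.
{F}⁺ = {C, D, F}, which is not all of the schema, so we must add further attributes.
{B, F}⁺: F→CD adds C, D; BF→E adds E → {B, C, D, E, F}. Minimal: {F}⁺ = {C, D, F}; {B}⁺ = {B} — none reach the full schema.
{E, F}⁺: F→CD adds C, D; E→B adds B → {B, C, D, E, F}. Minimal: {F}⁺ = {C, D, F}; {E}⁺ = {B, E} — none reach the full schema.
Any other superkey contains one of these as a subset, so there are no further candidate keys.

{B, F}, {E, F}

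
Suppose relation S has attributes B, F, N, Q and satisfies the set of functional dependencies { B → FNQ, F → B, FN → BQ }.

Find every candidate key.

B, F

{B}⁺: B→FNQ adds F, N, Q → {B, F, N, Q}.
{F}⁺: F→B adds B; B→FNQ adds N, Q → {B, F, N, Q}.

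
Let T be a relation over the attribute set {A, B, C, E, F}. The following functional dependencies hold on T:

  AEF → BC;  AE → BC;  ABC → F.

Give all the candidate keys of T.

{A, E}

Attributes A, E never appear on any right-hand side, so every candidate key must contain {A, E}.
{A, E}⁺ = {A, B, C, E, F}, which is all of the schema, so {A, E} is the only candidate key.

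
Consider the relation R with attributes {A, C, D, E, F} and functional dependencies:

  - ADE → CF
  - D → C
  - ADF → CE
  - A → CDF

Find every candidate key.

Attribute A never appears on the right-hand side of any dependency, so A must belong to every candidate key.
{A}⁺ = {A, C, D, E, F}, which is all of the schema, so {A} is the only candidate key.

{A}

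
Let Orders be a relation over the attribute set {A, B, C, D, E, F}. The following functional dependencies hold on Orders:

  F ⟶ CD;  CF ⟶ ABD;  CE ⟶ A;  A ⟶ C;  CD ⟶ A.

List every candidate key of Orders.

{E, F}

Attributes E, F never appear on any right-hand side, so every candidate key must contain {E, F}.
{E, F}⁺ = {A, B, C, D, E, F}, which is all of the schema, so {E, F} is the only candidate key.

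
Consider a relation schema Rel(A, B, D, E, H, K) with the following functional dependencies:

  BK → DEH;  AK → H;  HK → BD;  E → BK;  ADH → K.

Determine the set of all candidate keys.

Attribute A never appears on the right-hand side of any dependency, so A must belong to every candidate key.
{A}⁺ = {A}, which is not all of the schema, so we must add further attributes.
{A, E}⁺: E→BK adds B, K; BK→DEH adds D, H → {A, B, D, E, H, K}. Minimal: {E}⁺ = {B, D, E, H, K}; {A}⁺ = {A} — none reach the full schema.
{A, K}⁺: AK→H adds H; HK→BD adds B, D; BK→DEH adds E → {A, B, D, E, H, K}. Minimal: {K}⁺ = {K}; {A}⁺ = {A} — none reach the full schema.
{A, D, H}⁺: ADH→K adds K; HK→BD adds B; BK→DEH adds E → {A, B, D, E, H, K}. Minimal: {D, H}⁺ = {D, H}; {A, H}⁺ = {A, H}; {A, D}⁺ = {A, D} — none reach the full schema.

{A, E}; {A, K}; {A, D, H}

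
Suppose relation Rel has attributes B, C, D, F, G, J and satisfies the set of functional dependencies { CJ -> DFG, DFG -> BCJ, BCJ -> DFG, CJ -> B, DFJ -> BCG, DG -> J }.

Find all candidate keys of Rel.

{C, J}⁺: CJ→DFG adds D, F, G; DFG→BCJ adds B → {B, C, D, F, G, J}. Minimal: {J}⁺ = {J}; {C}⁺ = {C} — none reach the full schema.
{C, D, G}⁺: DG→J adds J; CJ→DFG adds F; DFG→BCJ adds B → {B, C, D, F, G, J}. Minimal: {D, G}⁺ = {D, G, J}; {C, G}⁺ = {C, G}; {C, D}⁺ = {C, D} — none reach the full schema.
{D, F, G}⁺: DFG→BCJ adds B, C, J → {B, C, D, F, G, J}. Minimal: {F, G}⁺ = {F, G}; {D, G}⁺ = {D, G, J}; {D, F}⁺ = {D, F} — none reach the full schema.
{D, F, J}⁺: DFJ→BCG adds B, C, G → {B, C, D, F, G, J}. Minimal: {F, J}⁺ = {F, J}; {D, J}⁺ = {D, J}; {D, F}⁺ = {D, F} — none reach the full schema.

(C, J), (C, D, G), (D, F, G), (D, F, J)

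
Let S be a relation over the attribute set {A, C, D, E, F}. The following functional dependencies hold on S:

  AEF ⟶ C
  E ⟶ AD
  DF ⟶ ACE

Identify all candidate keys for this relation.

Attribute F never appears on the right-hand side of any dependency, so F must belong to every candidate key.
{F}⁺ = {F}, which is not all of the schema, so we must add further attributes.
{D, F}⁺: DF→ACE adds A, C, E → {A, C, D, E, F}.
{E, F}⁺: E→AD adds A, D; DF→ACE adds C → {A, C, D, E, F}.
Any other superkey contains one of these as a subset, so there are no further candidate keys.

DF, EF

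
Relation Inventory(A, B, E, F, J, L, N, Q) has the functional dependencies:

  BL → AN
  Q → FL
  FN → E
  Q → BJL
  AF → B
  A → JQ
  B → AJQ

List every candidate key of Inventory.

A; B; Q

{A}⁺: A→JQ adds J, Q; Q→FL adds F, L; Q→BJL adds B; BL→AN adds N; FN→E adds E → {A, B, E, F, J, L, N, Q}.
{B}⁺: B→AJQ adds A, J, Q; Q→FL adds F, L; BL→AN adds N; FN→E adds E → {A, B, E, F, J, L, N, Q}.
{Q}⁺: Q→FL adds F, L; Q→BJL adds B, J; B→AJQ adds A; BL→AN adds N; FN→E adds E → {A, B, E, F, J, L, N, Q}.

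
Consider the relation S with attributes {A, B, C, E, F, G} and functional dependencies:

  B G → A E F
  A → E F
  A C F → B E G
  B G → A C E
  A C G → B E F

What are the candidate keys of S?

{A, C}⁺: A→EF adds E, F; ACF→BEG adds B, G → {A, B, C, E, F, G}. Minimal: {C}⁺ = {C}; {A}⁺ = {A, E, F} — none reach the full schema.
{B, G}⁺: BG→AEF adds A, E, F; BG→ACE adds C → {A, B, C, E, F, G}. Minimal: {G}⁺ = {G}; {B}⁺ = {B} — none reach the full schema.
Any other superkey contains one of these as a subset, so there are no further candidate keys.

(A, C), (B, G)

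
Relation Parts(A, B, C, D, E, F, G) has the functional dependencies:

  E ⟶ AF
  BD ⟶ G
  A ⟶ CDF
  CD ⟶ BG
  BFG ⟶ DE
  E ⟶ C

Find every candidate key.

{A}; {E}; {B, D, F}; {B, F, G}; {C, D, F}

{A}⁺: A→CDF adds C, D, F; CD→BG adds B, G; BFG→DE adds E → {A, B, C, D, E, F, G}.
{E}⁺: E→AF adds A, F; A→CDF adds C, D; CD→BG adds B, G → {A, B, C, D, E, F, G}.
{B, D, F}⁺: BD→G adds G; BFG→DE adds E; E→C adds C; E→AF adds A → {A, B, C, D, E, F, G}. Minimal: {D, F}⁺ = {D, F}; {B, F}⁺ = {B, F}; {B, D}⁺ = {B, D, G} — none reach the full schema.
{B, F, G}⁺: BFG→DE adds D, E; E→C adds C; E→AF adds A → {A, B, C, D, E, F, G}. Minimal: {F, G}⁺ = {F, G}; {B, G}⁺ = {B, G}; {B, F}⁺ = {B, F} — none reach the full schema.
{C, D, F}⁺: CD→BG adds B, G; BFG→DE adds E; E→AF adds A → {A, B, C, D, E, F, G}. Minimal: {D, F}⁺ = {D, F}; {C, F}⁺ = {C, F}; {C, D}⁺ = {B, C, D, G} — none reach the full schema.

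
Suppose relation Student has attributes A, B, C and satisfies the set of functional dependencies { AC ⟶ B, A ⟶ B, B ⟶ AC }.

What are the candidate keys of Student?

{A}⁺: A→B adds B; B→AC adds C → {A, B, C}.
{B}⁺: B→AC adds A, C → {A, B, C}.

{A}; {B}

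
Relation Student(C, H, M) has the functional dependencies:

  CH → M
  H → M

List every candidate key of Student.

{C, H}

Attributes C, H never appear on any right-hand side, so every candidate key must contain {C, H}.
{C, H}⁺ = {C, H, M}, which is all of the schema, so {C, H} is the only candidate key.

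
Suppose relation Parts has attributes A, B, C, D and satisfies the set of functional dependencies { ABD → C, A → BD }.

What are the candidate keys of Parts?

A

Attribute A never appears on the right-hand side of any dependency, so A must belong to every candidate key.
{A}⁺ = {A, B, C, D}, which is all of the schema, so {A} is the only candidate key.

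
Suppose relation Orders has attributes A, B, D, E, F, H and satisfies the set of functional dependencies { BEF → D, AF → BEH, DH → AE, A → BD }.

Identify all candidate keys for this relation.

(A, F), (D, F, H), (B, E, F, H)

Attribute F never appears on the right-hand side of any dependency, so F must belong to every candidate key.
{F}⁺ = {F}, which is not all of the schema, so we must add further attributes.
{A, F}⁺: AF→BEH adds B, E, H; A→BD adds D → {A, B, D, E, F, H}. Minimal: {F}⁺ = {F}; {A}⁺ = {A, B, D} — none reach the full schema.
{D, F, H}⁺: DH→AE adds A, E; A→BD adds B → {A, B, D, E, F, H}. Minimal: {F, H}⁺ = {F, H}; {D, H}⁺ = {A, B, D, E, H}; {D, F}⁺ = {D, F} — none reach the full schema.
{B, E, F, H}⁺: BEF→D adds D; DH→AE adds A → {A, B, D, E, F, H}. Minimal: {E, F, H}⁺ = {E, F, H}; {B, F, H}⁺ = {B, F, H}; {B, E, H}⁺ = {B, E, H}; … — none reach the full schema.
Any other superkey contains one of these as a subset, so there are no further candidate keys.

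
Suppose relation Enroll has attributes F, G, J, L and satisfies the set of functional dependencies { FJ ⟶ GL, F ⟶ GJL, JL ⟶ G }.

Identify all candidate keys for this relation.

Attribute F never appears on the right-hand side of any dependency, so F must belong to every candidate key.
{F}⁺ = {F, G, J, L}, which is all of the schema, so {F} is the only candidate key.

(F)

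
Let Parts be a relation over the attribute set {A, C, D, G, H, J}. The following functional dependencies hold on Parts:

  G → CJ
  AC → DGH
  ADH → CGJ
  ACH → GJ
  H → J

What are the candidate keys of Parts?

Attribute A never appears on the right-hand side of any dependency, so A must belong to every candidate key.
{A}⁺ = {A}, which is not all of the schema, so we must add further attributes.
{A, C}⁺: AC→DGH adds D, G, H; ADH→CGJ adds J → {A, C, D, G, H, J}. Minimal: {C}⁺ = {C}; {A}⁺ = {A} — none reach the full schema.
{A, G}⁺: G→CJ adds C, J; AC→DGH adds D, H → {A, C, D, G, H, J}. Minimal: {G}⁺ = {C, G, J}; {A}⁺ = {A} — none reach the full schema.
{A, D, H}⁺: ADH→CGJ adds C, G, J → {A, C, D, G, H, J}. Minimal: {D, H}⁺ = {D, H, J}; {A, H}⁺ = {A, H, J}; {A, D}⁺ = {A, D} — none reach the full schema.

(A, C); (A, G); (A, D, H)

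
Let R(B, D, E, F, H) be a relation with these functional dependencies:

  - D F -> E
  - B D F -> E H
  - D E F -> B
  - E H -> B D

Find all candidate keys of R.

Attribute F never appears on the right-hand side of any dependency, so F must belong to every candidate key.
{F}⁺ = {F}, which is not all of the schema, so we must add further attributes.
{D, F}⁺: DF→E adds E; DEF→B adds B; BDF→EH adds H → {B, D, E, F, H}. Minimal: {F}⁺ = {F}; {D}⁺ = {D} — none reach the full schema.
{E, F, H}⁺: EH→BD adds B, D → {B, D, E, F, H}. Minimal: {F, H}⁺ = {F, H}; {E, H}⁺ = {B, D, E, H}; {E, F}⁺ = {E, F} — none reach the full schema.
Any other superkey contains one of these as a subset, so there are no further candidate keys.

(D, F), (E, F, H)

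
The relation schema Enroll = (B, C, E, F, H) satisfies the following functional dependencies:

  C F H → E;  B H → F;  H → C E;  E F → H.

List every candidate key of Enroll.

(B, H), (B, E, F)

Attribute B never appears on the right-hand side of any dependency, so B must belong to every candidate key.
{B}⁺ = {B}, which is not all of the schema, so we must add further attributes.
{B, H}⁺: BH→F adds F; H→CE adds C, E → {B, C, E, F, H}. Minimal: {H}⁺ = {C, E, H}; {B}⁺ = {B} — none reach the full schema.
{B, E, F}⁺: EF→H adds H; H→CE adds C → {B, C, E, F, H}. Minimal: {E, F}⁺ = {C, E, F, H}; {B, F}⁺ = {B, F}; {B, E}⁺ = {B, E} — none reach the full schema.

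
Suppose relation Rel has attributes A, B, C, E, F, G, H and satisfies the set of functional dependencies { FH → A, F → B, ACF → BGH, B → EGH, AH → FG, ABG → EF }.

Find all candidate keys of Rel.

Attribute C never appears on the right-hand side of any dependency, so C must belong to every candidate key.
{C}⁺ = {C}, which is not all of the schema, so we must add further attributes.
{C, F}⁺: F→B adds B; B→EGH adds E, G, H; FH→A adds A → {A, B, C, E, F, G, H}.
{A, B, C}⁺: B→EGH adds E, G, H; AH→FG adds F → {A, B, C, E, F, G, H}.
{A, C, H}⁺: AH→FG adds F, G; F→B adds B; B→EGH adds E → {A, B, C, E, F, G, H}.

{C, F}; {A, B, C}; {A, C, H}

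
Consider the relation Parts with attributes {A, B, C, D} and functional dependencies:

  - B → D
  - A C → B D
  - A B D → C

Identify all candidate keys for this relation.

Attribute A never appears on the right-hand side of any dependency, so A must belong to every candidate key.
{A}⁺ = {A}, which is not all of the schema, so we must add further attributes.
{A, B}⁺: B→D adds D; ABD→C adds C → {A, B, C, D}. Minimal: {B}⁺ = {B, D}; {A}⁺ = {A} — none reach the full schema.
{A, C}⁺: AC→BD adds B, D → {A, B, C, D}. Minimal: {C}⁺ = {C}; {A}⁺ = {A} — none reach the full schema.
Any other superkey contains one of these as a subset, so there are no further candidate keys.

(A, B), (A, C)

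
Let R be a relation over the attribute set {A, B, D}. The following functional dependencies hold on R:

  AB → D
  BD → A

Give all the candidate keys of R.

{A, B}⁺: AB→D adds D → {A, B, D}. Minimal: {B}⁺ = {B}; {A}⁺ = {A} — none reach the full schema.
{B, D}⁺: BD→A adds A → {A, B, D}. Minimal: {D}⁺ = {D}; {B}⁺ = {B} — none reach the full schema.

{A, B}, {B, D}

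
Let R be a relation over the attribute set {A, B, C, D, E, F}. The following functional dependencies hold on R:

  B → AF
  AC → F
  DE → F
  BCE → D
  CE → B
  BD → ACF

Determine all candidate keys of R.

{C, E}⁺: CE→B adds B; B→AF adds A, F; BCE→D adds D → {A, B, C, D, E, F}. Minimal: {E}⁺ = {E}; {C}⁺ = {C} — none reach the full schema.
{B, D, E}⁺: B→AF adds A, F; BD→ACF adds C → {A, B, C, D, E, F}. Minimal: {D, E}⁺ = {D, E, F}; {B, E}⁺ = {A, B, E, F}; {B, D}⁺ = {A, B, C, D, F} — none reach the full schema.

{C, E}, {B, D, E}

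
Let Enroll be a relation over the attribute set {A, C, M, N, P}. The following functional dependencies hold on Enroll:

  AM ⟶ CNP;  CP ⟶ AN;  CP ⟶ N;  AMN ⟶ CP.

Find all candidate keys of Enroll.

Attribute M never appears on the right-hand side of any dependency, so M must belong to every candidate key.
{M}⁺ = {M}, which is not all of the schema, so we must add further attributes.
{A, M}⁺: AM→CNP adds C, N, P → {A, C, M, N, P}. Minimal: {M}⁺ = {M}; {A}⁺ = {A} — none reach the full schema.
{C, M, P}⁺: CP→AN adds A, N → {A, C, M, N, P}. Minimal: {M, P}⁺ = {M, P}; {C, P}⁺ = {A, C, N, P}; {C, M}⁺ = {C, M} — none reach the full schema.

AM, CMP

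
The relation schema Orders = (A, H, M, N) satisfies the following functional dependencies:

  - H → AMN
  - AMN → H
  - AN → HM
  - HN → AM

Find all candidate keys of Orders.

{H}⁺: H→AMN adds A, M, N → {A, H, M, N}.
{A, N}⁺: AN→HM adds H, M → {A, H, M, N}.
Any other superkey contains one of these as a subset, so there are no further candidate keys.

{H}, {A, N}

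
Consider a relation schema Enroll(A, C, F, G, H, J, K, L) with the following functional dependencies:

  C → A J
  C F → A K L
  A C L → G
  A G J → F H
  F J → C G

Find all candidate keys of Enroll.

{C, F}⁺: C→AJ adds A, J; CF→AKL adds K, L; ACL→G adds G; AGJ→FH adds H → {A, C, F, G, H, J, K, L}. Minimal: {F}⁺ = {F}; {C}⁺ = {A, C, J} — none reach the full schema.
{C, G}⁺: C→AJ adds A, J; AGJ→FH adds F, H; CF→AKL adds K, L → {A, C, F, G, H, J, K, L}. Minimal: {G}⁺ = {G}; {C}⁺ = {A, C, J} — none reach the full schema.
{C, L}⁺: C→AJ adds A, J; ACL→G adds G; AGJ→FH adds F, H; CF→AKL adds K → {A, C, F, G, H, J, K, L}. Minimal: {L}⁺ = {L}; {C}⁺ = {A, C, J} — none reach the full schema.
{F, J}⁺: FJ→CG adds C, G; C→AJ adds A; CF→AKL adds K, L; AGJ→FH adds H → {A, C, F, G, H, J, K, L}. Minimal: {J}⁺ = {J}; {F}⁺ = {F} — none reach the full schema.
{A, G, J}⁺: AGJ→FH adds F, H; FJ→CG adds C; CF→AKL adds K, L → {A, C, F, G, H, J, K, L}. Minimal: {G, J}⁺ = {G, J}; {A, J}⁺ = {A, J}; {A, G}⁺ = {A, G} — none reach the full schema.

(C, F); (C, G); (C, L); (F, J); (A, G, J)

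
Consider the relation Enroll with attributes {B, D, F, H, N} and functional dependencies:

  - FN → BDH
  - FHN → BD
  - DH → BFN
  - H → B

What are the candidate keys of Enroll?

{D, H}; {F, N}

{D, H}⁺: DH→BFN adds B, F, N → {B, D, F, H, N}.
{F, N}⁺: FN→BDH adds B, D, H → {B, D, F, H, N}.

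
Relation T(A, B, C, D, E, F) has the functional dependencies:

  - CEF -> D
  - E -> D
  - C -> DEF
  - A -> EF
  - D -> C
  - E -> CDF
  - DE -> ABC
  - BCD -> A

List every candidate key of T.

{A}; {C}; {D}; {E}

{A}⁺: A→EF adds E, F; E→CDF adds C, D; DE→ABC adds B → {A, B, C, D, E, F}.
{C}⁺: C→DEF adds D, E, F; DE→ABC adds A, B → {A, B, C, D, E, F}.
{D}⁺: D→C adds C; C→DEF adds E, F; DE→ABC adds A, B → {A, B, C, D, E, F}.
{E}⁺: E→D adds D; D→C adds C; E→CDF adds F; DE→ABC adds A, B → {A, B, C, D, E, F}.
Any other superkey contains one of these as a subset, so there are no further candidate keys.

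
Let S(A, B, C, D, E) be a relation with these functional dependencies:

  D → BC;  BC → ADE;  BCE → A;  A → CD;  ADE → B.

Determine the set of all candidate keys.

A; D; BC

{A}⁺: A→CD adds C, D; D→BC adds B; BC→ADE adds E → {A, B, C, D, E}.
{D}⁺: D→BC adds B, C; BC→ADE adds A, E → {A, B, C, D, E}.
{B, C}⁺: BC→ADE adds A, D, E → {A, B, C, D, E}. Minimal: {C}⁺ = {C}; {B}⁺ = {B} — none reach the full schema.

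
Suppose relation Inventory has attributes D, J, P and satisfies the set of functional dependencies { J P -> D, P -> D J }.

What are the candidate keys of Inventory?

{P}

Attribute P never appears on the right-hand side of any dependency, so P must belong to every candidate key.
{P}⁺ = {D, J, P}, which is all of the schema, so {P} is the only candidate key.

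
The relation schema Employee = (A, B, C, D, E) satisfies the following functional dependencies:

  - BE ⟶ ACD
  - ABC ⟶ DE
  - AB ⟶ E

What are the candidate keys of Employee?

{A, B}⁺: AB→E adds E; BE→ACD adds C, D → {A, B, C, D, E}. Minimal: {B}⁺ = {B}; {A}⁺ = {A} — none reach the full schema.
{B, E}⁺: BE→ACD adds A, C, D → {A, B, C, D, E}. Minimal: {E}⁺ = {E}; {B}⁺ = {B} — none reach the full schema.

AB, BE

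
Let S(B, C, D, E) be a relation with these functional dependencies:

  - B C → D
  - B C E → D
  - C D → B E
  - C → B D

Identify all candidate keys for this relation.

(C)

{C}⁺: C→BD adds B, D; CD→BE adds E → {B, C, D, E}.
No other minimal superkey exists.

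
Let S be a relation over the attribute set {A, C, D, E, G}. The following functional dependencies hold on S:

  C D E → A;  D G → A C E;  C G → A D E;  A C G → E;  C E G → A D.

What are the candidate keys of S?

{C, G}⁺: CG→ADE adds A, D, E → {A, C, D, E, G}. Minimal: {G}⁺ = {G}; {C}⁺ = {C} — none reach the full schema.
{D, G}⁺: DG→ACE adds A, C, E → {A, C, D, E, G}. Minimal: {G}⁺ = {G}; {D}⁺ = {D} — none reach the full schema.
Any other superkey contains one of these as a subset, so there are no further candidate keys.

CG, DG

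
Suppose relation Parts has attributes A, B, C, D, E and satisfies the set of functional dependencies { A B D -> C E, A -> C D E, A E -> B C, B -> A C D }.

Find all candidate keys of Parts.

{A}⁺: A→CDE adds C, D, E; AE→BC adds B → {A, B, C, D, E}.
{B}⁺: B→ACD adds A, C, D; ABD→CE adds E → {A, B, C, D, E}.

A; B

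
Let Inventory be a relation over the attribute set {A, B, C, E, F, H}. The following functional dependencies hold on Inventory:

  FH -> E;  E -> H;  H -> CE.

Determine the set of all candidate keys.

{A, B, E, F}, {A, B, F, H}

Attributes A, B, F never appear on any right-hand side, so every candidate key must contain {A, B, F}.
{A, B, F}⁺ = {A, B, F}, which is not all of the schema, so we must add further attributes.
{A, B, E, F}⁺: E→H adds H; H→CE adds C → {A, B, C, E, F, H}. Minimal: {B, E, F}⁺ = {B, C, E, F, H}; {A, E, F}⁺ = {A, C, E, F, H}; {A, B, F}⁺ = {A, B, F}; … — none reach the full schema.
{A, B, F, H}⁺: FH→E adds E; H→CE adds C → {A, B, C, E, F, H}. Minimal: {B, F, H}⁺ = {B, C, E, F, H}; {A, F, H}⁺ = {A, C, E, F, H}; {A, B, H}⁺ = {A, B, C, E, H}; … — none reach the full schema.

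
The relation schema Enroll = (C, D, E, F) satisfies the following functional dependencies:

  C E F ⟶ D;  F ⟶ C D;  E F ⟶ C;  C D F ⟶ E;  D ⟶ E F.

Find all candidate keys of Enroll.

{D}; {F}

{D}⁺: D→EF adds E, F; F→CD adds C → {C, D, E, F}.
{F}⁺: F→CD adds C, D; CDF→E adds E → {C, D, E, F}.
Any other superkey contains one of these as a subset, so there are no further candidate keys.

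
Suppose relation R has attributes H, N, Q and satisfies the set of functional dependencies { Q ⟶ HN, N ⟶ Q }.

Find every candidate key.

{N}⁺: N→Q adds Q; Q→HN adds H → {H, N, Q}.
{Q}⁺: Q→HN adds H, N → {H, N, Q}.
Any other superkey contains one of these as a subset, so there are no further candidate keys.

(N), (Q)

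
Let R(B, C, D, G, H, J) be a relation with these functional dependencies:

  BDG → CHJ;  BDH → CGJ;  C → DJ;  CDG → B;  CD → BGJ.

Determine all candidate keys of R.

{C}⁺: C→DJ adds D, J; CD→BGJ adds B, G; BDG→CHJ adds H → {B, C, D, G, H, J}.
{B, D, G}⁺: BDG→CHJ adds C, H, J → {B, C, D, G, H, J}. Minimal: {D, G}⁺ = {D, G}; {B, G}⁺ = {B, G}; {B, D}⁺ = {B, D} — none reach the full schema.
{B, D, H}⁺: BDH→CGJ adds C, G, J → {B, C, D, G, H, J}. Minimal: {D, H}⁺ = {D, H}; {B, H}⁺ = {B, H}; {B, D}⁺ = {B, D} — none reach the full schema.
Any other superkey contains one of these as a subset, so there are no further candidate keys.

(C), (B, D, G), (B, D, H)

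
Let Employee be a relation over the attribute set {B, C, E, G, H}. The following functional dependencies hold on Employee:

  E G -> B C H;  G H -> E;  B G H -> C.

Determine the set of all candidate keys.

Attribute G never appears on the right-hand side of any dependency, so G must belong to every candidate key.
{G}⁺ = {G}, which is not all of the schema, so we must add further attributes.
{E, G}⁺: EG→BCH adds B, C, H → {B, C, E, G, H}. Minimal: {G}⁺ = {G}; {E}⁺ = {E} — none reach the full schema.
{G, H}⁺: GH→E adds E; EG→BCH adds B, C → {B, C, E, G, H}. Minimal: {H}⁺ = {H}; {G}⁺ = {G} — none reach the full schema.
Any other superkey contains one of these as a subset, so there are no further candidate keys.

(E, G), (G, H)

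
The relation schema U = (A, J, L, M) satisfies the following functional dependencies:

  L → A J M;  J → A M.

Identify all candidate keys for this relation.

Attribute L never appears on the right-hand side of any dependency, so L must belong to every candidate key.
{L}⁺ = {A, J, L, M}, which is all of the schema, so {L} is the only candidate key.

{L}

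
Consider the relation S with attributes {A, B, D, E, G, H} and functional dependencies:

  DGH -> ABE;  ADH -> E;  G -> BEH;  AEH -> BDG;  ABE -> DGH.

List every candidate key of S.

(A, G), (D, G), (A, B, E), (A, D, H), (A, E, H)

{A, G}⁺: G→BEH adds B, E, H; AEH→BDG adds D → {A, B, D, E, G, H}.
{D, G}⁺: G→BEH adds B, E, H; DGH→ABE adds A → {A, B, D, E, G, H}.
{A, B, E}⁺: ABE→DGH adds D, G, H → {A, B, D, E, G, H}.
{A, D, H}⁺: ADH→E adds E; AEH→BDG adds B, G → {A, B, D, E, G, H}.
{A, E, H}⁺: AEH→BDG adds B, D, G → {A, B, D, E, G, H}.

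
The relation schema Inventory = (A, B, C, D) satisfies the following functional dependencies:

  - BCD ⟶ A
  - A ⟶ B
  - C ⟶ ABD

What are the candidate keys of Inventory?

{C}

Attribute C never appears on the right-hand side of any dependency, so C must belong to every candidate key.
{C}⁺ = {A, B, C, D}, which is all of the schema, so {C} is the only candidate key.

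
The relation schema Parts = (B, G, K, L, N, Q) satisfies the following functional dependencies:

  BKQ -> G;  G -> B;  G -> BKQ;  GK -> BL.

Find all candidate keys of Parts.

{G, N}⁺: G→B adds B; G→BKQ adds K, Q; GK→BL adds L → {B, G, K, L, N, Q}. Minimal: {N}⁺ = {N}; {G}⁺ = {B, G, K, L, Q} — none reach the full schema.
{B, K, N, Q}⁺: BKQ→G adds G; GK→BL adds L → {B, G, K, L, N, Q}. Minimal: {K, N, Q}⁺ = {K, N, Q}; {B, N, Q}⁺ = {B, N, Q}; {B, K, Q}⁺ = {B, G, K, L, Q}; … — none reach the full schema.

(G, N), (B, K, N, Q)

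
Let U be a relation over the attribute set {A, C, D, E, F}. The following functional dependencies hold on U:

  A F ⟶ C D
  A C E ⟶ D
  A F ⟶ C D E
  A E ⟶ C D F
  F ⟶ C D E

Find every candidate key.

{A, E}, {A, F}

Attribute A never appears on the right-hand side of any dependency, so A must belong to every candidate key.
{A}⁺ = {A}, which is not all of the schema, so we must add further attributes.
{A, E}⁺: AE→CDF adds C, D, F → {A, C, D, E, F}.
{A, F}⁺: AF→CD adds C, D; AF→CDE adds E → {A, C, D, E, F}.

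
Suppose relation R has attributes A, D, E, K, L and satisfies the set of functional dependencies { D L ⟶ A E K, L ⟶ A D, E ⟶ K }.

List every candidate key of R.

Attribute L never appears on the right-hand side of any dependency, so L must belong to every candidate key.
{L}⁺ = {A, D, E, K, L}, which is all of the schema, so {L} is the only candidate key.

(L)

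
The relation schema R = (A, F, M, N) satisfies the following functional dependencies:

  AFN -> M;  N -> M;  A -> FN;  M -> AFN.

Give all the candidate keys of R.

{A}⁺: A→FN adds F, N; AFN→M adds M → {A, F, M, N}.
{M}⁺: M→AFN adds A, F, N → {A, F, M, N}.
{N}⁺: N→M adds M; M→AFN adds A, F → {A, F, M, N}.

A; M; N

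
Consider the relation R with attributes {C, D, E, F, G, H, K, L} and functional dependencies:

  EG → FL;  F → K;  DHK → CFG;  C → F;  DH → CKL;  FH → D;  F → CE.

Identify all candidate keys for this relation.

CH; DH; FH; EGH

Attribute H never appears on the right-hand side of any dependency, so H must belong to every candidate key.
{H}⁺ = {H}, which is not all of the schema, so we must add further attributes.
{C, H}⁺: C→F adds F; FH→D adds D; F→CE adds E; F→K adds K; DHK→CFG adds G; DH→CKL adds L → {C, D, E, F, G, H, K, L}. Minimal: {H}⁺ = {H}; {C}⁺ = {C, E, F, K} — none reach the full schema.
{D, H}⁺: DH→CKL adds C, K, L; DHK→CFG adds F, G; F→CE adds E → {C, D, E, F, G, H, K, L}. Minimal: {H}⁺ = {H}; {D}⁺ = {D} — none reach the full schema.
{F, H}⁺: F→K adds K; FH→D adds D; F→CE adds C, E; DHK→CFG adds G; DH→CKL adds L → {C, D, E, F, G, H, K, L}. Minimal: {H}⁺ = {H}; {F}⁺ = {C, E, F, K} — none reach the full schema.
{E, G, H}⁺: EG→FL adds F, L; F→K adds K; FH→D adds D; F→CE adds C → {C, D, E, F, G, H, K, L}. Minimal: {G, H}⁺ = {G, H}; {E, H}⁺ = {E, H}; {E, G}⁺ = {C, E, F, G, K, L} — none reach the full schema.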